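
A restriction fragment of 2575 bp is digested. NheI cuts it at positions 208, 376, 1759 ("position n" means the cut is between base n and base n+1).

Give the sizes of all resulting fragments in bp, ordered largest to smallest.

1383, 816, 208, 168 bp

Linear molecule, 3 cuts → 4 fragments:
  208 − 0 = 208 bp
  376 − 208 = 168 bp
  1759 − 376 = 1383 bp
  2575 − 1759 = 816 bp
Sorted largest to smallest: 1383, 816, 208, 168 bp.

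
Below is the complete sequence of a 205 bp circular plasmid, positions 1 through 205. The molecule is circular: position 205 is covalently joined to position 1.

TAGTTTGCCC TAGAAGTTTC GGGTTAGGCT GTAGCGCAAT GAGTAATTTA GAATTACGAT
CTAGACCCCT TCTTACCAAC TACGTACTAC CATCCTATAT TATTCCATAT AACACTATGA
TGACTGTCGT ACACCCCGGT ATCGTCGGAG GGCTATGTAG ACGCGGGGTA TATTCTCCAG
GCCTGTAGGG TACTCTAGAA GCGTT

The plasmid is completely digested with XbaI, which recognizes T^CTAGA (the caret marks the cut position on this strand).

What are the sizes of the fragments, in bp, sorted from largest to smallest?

134, 71 bp

XbaI sites (TCTAGA) start at positions 60, 194.
XbaI cuts after the first base of each site, so after positions 60, 194.
Circular molecule, 2 cuts → 2 fragments:
  61–194 → 134 bp
  195–205 then 1–60 → 11 + 60 = 71 bp
Sorted largest to smallest: 134, 71 bp.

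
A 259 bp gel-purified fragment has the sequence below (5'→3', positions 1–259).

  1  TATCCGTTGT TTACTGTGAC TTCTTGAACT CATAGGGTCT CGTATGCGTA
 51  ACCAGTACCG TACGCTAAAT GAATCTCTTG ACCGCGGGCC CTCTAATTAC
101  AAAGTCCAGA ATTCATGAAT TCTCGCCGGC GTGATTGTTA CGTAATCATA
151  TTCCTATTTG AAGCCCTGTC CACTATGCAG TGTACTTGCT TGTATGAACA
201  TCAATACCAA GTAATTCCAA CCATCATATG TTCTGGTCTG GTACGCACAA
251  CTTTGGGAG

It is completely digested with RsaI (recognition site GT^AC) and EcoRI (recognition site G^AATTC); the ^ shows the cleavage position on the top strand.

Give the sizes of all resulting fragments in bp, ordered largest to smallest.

RsaI sites (GTAC) start at positions 55, 60, 182, 241.
RsaI cuts after base 2 of each site, so after positions 56, 61, 183, 242.
EcoRI sites (GAATTC) start at positions 109, 117.
EcoRI cuts after the first base of each site, so after positions 109, 117.
Combined cut positions: 56, 61, 109, 117, 183, 242.
Linear molecule, 6 cuts → 7 fragments:
  1–56 → 56 bp
  57–61 → 5 bp
  62–109 → 48 bp
  110–117 → 8 bp
  118–183 → 66 bp
  184–242 → 59 bp
  243–259 → 17 bp
Sorted largest to smallest: 66, 59, 56, 48, 17, 8, 5 bp.

66, 59, 56, 48, 17, 8, 5 bp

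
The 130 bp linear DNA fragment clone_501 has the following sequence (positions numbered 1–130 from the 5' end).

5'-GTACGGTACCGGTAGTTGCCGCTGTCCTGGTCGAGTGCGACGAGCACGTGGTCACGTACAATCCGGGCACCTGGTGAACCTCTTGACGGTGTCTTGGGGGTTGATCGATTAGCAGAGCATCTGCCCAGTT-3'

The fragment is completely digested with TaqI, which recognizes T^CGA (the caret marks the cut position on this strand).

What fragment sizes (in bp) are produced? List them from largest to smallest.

TaqI sites (TCGA) start at positions 31, 105.
TaqI cuts after the first base of each site, so after positions 31, 105.
Linear molecule, 2 cuts → 3 fragments:
  1–31 → 31 bp
  32–105 → 74 bp
  106–130 → 25 bp
Sorted largest to smallest: 74, 31, 25 bp.

74, 31, 25 bp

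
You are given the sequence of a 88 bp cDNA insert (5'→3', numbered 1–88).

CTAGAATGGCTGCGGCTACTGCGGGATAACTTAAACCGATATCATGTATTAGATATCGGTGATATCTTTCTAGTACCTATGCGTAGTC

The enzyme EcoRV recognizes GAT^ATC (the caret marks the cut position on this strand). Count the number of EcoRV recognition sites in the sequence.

GATATC occurs starting at positions 38, 52, 61.
EcoRV cuts at 3 sites.

3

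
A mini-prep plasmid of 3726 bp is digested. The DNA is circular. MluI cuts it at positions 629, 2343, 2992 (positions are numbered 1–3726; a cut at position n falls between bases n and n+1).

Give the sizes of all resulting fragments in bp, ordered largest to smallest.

Circular molecule, 3 cuts → 3 fragments:
  2343 − 629 = 1714 bp
  2992 − 2343 = 649 bp
  wrap: 3726 − 2992 + 629 = 1363 bp
Sorted largest to smallest: 1714, 1363, 649 bp.

1714, 1363, 649 bp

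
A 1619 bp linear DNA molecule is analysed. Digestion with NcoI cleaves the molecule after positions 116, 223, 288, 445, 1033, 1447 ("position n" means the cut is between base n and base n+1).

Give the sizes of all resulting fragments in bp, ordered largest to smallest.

588, 414, 172, 157, 116, 107, 65 bp

Linear molecule, 6 cuts → 7 fragments:
  116 − 0 = 116 bp
  223 − 116 = 107 bp
  288 − 223 = 65 bp
  445 − 288 = 157 bp
  1033 − 445 = 588 bp
  1447 − 1033 = 414 bp
  1619 − 1447 = 172 bp
Sorted largest to smallest: 588, 414, 172, 157, 116, 107, 65 bp.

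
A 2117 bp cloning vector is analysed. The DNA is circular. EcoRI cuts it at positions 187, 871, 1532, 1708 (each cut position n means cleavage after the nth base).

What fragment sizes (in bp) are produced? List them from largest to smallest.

Circular molecule, 4 cuts → 4 fragments:
  871 − 187 = 684 bp
  1532 − 871 = 661 bp
  1708 − 1532 = 176 bp
  wrap: 2117 − 1708 + 187 = 596 bp
Sorted largest to smallest: 684, 661, 596, 176 bp.

684, 661, 596, 176 bp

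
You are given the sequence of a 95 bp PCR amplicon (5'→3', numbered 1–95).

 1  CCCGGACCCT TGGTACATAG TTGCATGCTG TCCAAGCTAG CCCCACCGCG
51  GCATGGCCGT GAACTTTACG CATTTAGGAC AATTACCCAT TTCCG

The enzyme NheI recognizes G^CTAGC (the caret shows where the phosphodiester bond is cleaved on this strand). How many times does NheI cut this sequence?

1

GCTAGC occurs starting at position 36.
NheI cuts at 1 site.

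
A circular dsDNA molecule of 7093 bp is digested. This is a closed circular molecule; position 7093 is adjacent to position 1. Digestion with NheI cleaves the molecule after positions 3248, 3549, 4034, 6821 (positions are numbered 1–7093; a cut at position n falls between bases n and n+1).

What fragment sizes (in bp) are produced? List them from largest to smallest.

3520, 2787, 485, 301 bp

Circular molecule, 4 cuts → 4 fragments:
  3549 − 3248 = 301 bp
  4034 − 3549 = 485 bp
  6821 − 4034 = 2787 bp
  wrap: 7093 − 6821 + 3248 = 3520 bp
Sorted largest to smallest: 3520, 2787, 485, 301 bp.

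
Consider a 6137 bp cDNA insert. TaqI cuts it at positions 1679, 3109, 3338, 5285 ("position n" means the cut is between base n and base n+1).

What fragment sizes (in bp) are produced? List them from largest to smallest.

Linear molecule, 4 cuts → 5 fragments:
  1679 − 0 = 1679 bp
  3109 − 1679 = 1430 bp
  3338 − 3109 = 229 bp
  5285 − 3338 = 1947 bp
  6137 − 5285 = 852 bp
Sorted largest to smallest: 1947, 1679, 1430, 852, 229 bp.

1947, 1679, 1430, 852, 229 bp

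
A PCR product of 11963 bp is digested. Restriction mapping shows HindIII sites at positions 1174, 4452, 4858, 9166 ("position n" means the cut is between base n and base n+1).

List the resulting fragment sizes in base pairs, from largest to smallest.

Linear molecule, 4 cuts → 5 fragments:
  1174 − 0 = 1174 bp
  4452 − 1174 = 3278 bp
  4858 − 4452 = 406 bp
  9166 − 4858 = 4308 bp
  11963 − 9166 = 2797 bp
Sorted largest to smallest: 4308, 3278, 2797, 1174, 406 bp.

4308, 3278, 2797, 1174, 406 bp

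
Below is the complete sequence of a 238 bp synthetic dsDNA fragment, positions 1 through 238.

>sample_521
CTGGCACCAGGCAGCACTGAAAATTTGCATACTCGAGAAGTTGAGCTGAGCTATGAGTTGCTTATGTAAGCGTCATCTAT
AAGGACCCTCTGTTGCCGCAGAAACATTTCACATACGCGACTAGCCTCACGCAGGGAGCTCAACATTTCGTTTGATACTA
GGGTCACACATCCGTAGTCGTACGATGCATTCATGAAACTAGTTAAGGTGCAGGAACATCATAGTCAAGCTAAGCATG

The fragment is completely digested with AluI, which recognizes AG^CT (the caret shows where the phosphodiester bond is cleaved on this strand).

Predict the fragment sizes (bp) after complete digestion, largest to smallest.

91, 88, 45, 9, 5 bp

AluI sites (AGCT) start at positions 44, 49, 137, 228.
AluI cuts after base 2 of each site, so after positions 45, 50, 138, 229.
Linear molecule, 4 cuts → 5 fragments:
  1–45 → 45 bp
  46–50 → 5 bp
  51–138 → 88 bp
  139–229 → 91 bp
  230–238 → 9 bp
Sorted largest to smallest: 91, 88, 45, 9, 5 bp.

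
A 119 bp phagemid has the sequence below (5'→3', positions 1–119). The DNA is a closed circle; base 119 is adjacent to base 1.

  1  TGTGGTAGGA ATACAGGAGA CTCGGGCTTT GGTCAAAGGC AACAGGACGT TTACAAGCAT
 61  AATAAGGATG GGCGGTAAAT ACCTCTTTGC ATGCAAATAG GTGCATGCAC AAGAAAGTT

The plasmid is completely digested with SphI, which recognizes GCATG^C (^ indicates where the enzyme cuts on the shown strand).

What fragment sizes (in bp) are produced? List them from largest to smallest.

105, 14 bp

SphI sites (GCATGC) start at positions 89, 103.
SphI cuts after base 5 of each site (before the last base), so after positions 93, 107.
Circular molecule, 2 cuts → 2 fragments:
  94–107 → 14 bp
  108–119 then 1–93 → 12 + 93 = 105 bp
Sorted largest to smallest: 105, 14 bp.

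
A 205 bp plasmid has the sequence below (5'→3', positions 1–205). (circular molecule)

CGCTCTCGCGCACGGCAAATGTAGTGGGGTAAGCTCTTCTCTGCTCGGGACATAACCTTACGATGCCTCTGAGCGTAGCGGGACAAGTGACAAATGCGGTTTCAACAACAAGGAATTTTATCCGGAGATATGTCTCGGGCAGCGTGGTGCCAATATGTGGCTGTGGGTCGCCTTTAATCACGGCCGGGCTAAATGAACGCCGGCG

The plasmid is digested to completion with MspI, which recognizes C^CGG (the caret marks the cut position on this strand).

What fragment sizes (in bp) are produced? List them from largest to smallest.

127, 62, 16 bp

MspI sites (CCGG) start at positions 122, 184, 200.
MspI cuts after the first base of each site, so after positions 122, 184, 200.
Circular molecule, 3 cuts → 3 fragments:
  123–184 → 62 bp
  185–200 → 16 bp
  201–205 then 1–122 → 5 + 122 = 127 bp
Sorted largest to smallest: 127, 62, 16 bp.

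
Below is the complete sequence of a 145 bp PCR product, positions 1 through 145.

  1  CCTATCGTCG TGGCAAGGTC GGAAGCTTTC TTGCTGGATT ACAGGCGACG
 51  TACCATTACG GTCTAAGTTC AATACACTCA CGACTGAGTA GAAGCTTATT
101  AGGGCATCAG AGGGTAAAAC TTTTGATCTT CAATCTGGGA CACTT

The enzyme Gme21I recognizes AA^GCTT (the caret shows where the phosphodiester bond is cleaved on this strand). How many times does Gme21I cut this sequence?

2

AAGCTT occurs starting at positions 23, 92.
Gme21I cuts at 2 sites.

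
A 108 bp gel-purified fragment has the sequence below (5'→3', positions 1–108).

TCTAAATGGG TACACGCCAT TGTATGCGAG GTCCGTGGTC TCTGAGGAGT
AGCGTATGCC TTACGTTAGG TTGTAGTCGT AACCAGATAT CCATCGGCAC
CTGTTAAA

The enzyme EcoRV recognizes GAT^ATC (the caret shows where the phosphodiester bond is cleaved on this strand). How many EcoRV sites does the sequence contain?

GATATC occurs starting at position 86.
EcoRV cuts at 1 site.

1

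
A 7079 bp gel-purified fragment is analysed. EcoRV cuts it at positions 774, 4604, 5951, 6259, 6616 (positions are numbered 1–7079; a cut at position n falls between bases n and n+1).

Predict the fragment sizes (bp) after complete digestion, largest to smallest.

3830, 1347, 774, 463, 357, 308 bp

Linear molecule, 5 cuts → 6 fragments:
  774 − 0 = 774 bp
  4604 − 774 = 3830 bp
  5951 − 4604 = 1347 bp
  6259 − 5951 = 308 bp
  6616 − 6259 = 357 bp
  7079 − 6616 = 463 bp
Sorted largest to smallest: 3830, 1347, 774, 463, 357, 308 bp.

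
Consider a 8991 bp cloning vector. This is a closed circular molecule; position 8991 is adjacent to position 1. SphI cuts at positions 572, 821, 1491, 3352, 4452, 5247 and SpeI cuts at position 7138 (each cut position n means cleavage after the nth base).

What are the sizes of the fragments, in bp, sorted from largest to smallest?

Combined cut positions (sorted): 572, 821, 1491, 3352, 4452, 5247, 7138.
Circular molecule, 7 cuts → 7 fragments:
  821 − 572 = 249 bp
  1491 − 821 = 670 bp
  3352 − 1491 = 1861 bp
  4452 − 3352 = 1100 bp
  5247 − 4452 = 795 bp
  7138 − 5247 = 1891 bp
  wrap: 8991 − 7138 + 572 = 2425 bp
Sorted largest to smallest: 2425, 1891, 1861, 1100, 795, 670, 249 bp.

2425, 1891, 1861, 1100, 795, 670, 249 bp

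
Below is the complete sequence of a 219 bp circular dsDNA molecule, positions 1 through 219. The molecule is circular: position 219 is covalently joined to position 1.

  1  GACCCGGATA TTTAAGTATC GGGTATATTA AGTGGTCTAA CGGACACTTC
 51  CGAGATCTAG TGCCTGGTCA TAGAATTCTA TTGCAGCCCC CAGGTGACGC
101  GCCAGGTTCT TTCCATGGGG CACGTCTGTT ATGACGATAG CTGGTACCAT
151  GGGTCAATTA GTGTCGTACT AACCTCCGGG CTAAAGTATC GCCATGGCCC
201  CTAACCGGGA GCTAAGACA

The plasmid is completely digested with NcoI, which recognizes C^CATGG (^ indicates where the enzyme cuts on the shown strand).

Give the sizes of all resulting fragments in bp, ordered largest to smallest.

140, 45, 34 bp

NcoI sites (CCATGG) start at positions 113, 147, 192.
NcoI cuts after the first base of each site, so after positions 113, 147, 192.
Circular molecule, 3 cuts → 3 fragments:
  114–147 → 34 bp
  148–192 → 45 bp
  193–219 then 1–113 → 27 + 113 = 140 bp
Sorted largest to smallest: 140, 45, 34 bp.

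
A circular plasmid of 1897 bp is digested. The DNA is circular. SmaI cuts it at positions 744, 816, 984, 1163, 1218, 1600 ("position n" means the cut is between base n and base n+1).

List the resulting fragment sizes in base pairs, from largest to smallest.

Circular molecule, 6 cuts → 6 fragments:
  816 − 744 = 72 bp
  984 − 816 = 168 bp
  1163 − 984 = 179 bp
  1218 − 1163 = 55 bp
  1600 − 1218 = 382 bp
  wrap: 1897 − 1600 + 744 = 1041 bp
Sorted largest to smallest: 1041, 382, 179, 168, 72, 55 bp.

1041, 382, 179, 168, 72, 55 bp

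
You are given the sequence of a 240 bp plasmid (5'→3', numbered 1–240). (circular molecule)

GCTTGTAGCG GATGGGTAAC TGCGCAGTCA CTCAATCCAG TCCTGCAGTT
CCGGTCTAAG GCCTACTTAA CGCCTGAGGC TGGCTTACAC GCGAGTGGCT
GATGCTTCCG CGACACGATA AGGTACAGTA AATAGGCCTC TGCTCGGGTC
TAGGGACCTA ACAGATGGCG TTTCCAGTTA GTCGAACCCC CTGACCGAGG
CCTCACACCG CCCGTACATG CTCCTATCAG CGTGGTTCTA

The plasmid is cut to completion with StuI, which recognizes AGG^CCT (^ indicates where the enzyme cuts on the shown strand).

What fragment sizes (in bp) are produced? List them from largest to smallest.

101, 75, 64 bp

StuI sites (AGGCCT) start at positions 59, 134, 198.
StuI cuts after base 3 of each site, so after positions 61, 136, 200.
Circular molecule, 3 cuts → 3 fragments:
  62–136 → 75 bp
  137–200 → 64 bp
  201–240 then 1–61 → 40 + 61 = 101 bp
Sorted largest to smallest: 101, 75, 64 bp.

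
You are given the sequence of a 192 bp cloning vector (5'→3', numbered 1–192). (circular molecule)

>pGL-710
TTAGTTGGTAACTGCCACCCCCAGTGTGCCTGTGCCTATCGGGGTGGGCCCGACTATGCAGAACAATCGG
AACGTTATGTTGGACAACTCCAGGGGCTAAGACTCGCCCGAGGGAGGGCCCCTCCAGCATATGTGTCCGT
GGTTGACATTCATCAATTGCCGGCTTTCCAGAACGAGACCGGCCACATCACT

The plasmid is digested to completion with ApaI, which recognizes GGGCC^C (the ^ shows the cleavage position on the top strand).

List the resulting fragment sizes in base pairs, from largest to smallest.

122, 70 bp

ApaI sites (GGGCCC) start at positions 46, 116.
ApaI cuts after base 5 of each site (before the last base), so after positions 50, 120.
Circular molecule, 2 cuts → 2 fragments:
  51–120 → 70 bp
  121–192 then 1–50 → 72 + 50 = 122 bp
Sorted largest to smallest: 122, 70 bp.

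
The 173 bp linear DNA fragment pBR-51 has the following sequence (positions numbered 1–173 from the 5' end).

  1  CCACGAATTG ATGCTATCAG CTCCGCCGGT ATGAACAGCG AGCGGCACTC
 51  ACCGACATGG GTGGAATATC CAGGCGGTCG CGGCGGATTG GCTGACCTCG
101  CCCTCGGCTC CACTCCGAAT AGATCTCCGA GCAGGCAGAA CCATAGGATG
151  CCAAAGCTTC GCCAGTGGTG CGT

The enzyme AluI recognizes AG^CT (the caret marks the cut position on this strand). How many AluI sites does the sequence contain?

AGCT occurs starting at positions 19, 155.
AluI cuts at 2 sites.

2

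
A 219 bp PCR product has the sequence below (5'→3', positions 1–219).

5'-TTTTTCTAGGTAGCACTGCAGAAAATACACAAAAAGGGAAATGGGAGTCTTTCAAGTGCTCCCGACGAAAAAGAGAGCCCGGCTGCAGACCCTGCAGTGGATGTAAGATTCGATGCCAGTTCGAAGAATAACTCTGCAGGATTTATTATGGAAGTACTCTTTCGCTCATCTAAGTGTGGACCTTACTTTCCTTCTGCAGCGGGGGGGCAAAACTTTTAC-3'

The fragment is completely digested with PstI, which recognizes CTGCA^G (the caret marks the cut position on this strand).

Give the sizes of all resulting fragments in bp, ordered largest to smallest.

PstI sites (CTGCAG) start at positions 16, 83, 92, 134, 194.
PstI cuts after base 5 of each site (before the last base), so after positions 20, 87, 96, 138, 198.
Linear molecule, 5 cuts → 6 fragments:
  1–20 → 20 bp
  21–87 → 67 bp
  88–96 → 9 bp
  97–138 → 42 bp
  139–198 → 60 bp
  199–219 → 21 bp
Sorted largest to smallest: 67, 60, 42, 21, 20, 9 bp.

67, 60, 42, 21, 20, 9 bp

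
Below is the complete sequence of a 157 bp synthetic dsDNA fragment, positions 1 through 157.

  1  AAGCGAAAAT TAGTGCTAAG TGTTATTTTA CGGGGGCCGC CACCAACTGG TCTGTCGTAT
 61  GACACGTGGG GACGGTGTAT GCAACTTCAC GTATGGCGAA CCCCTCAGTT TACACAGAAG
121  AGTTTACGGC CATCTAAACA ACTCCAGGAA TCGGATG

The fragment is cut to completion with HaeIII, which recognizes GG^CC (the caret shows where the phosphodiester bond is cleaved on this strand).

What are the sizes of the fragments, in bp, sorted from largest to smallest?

93, 36, 28 bp

HaeIII sites (GGCC) start at positions 35, 128.
HaeIII cuts after base 2 of each site, so after positions 36, 129.
Linear molecule, 2 cuts → 3 fragments:
  1–36 → 36 bp
  37–129 → 93 bp
  130–157 → 28 bp
Sorted largest to smallest: 93, 36, 28 bp.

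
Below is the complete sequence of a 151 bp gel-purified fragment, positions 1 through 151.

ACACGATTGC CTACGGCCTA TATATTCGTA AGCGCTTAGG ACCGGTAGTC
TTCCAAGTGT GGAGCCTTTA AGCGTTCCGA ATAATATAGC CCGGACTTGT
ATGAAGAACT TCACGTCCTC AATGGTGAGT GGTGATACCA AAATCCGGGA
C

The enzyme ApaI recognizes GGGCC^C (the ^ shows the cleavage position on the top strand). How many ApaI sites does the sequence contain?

0

No occurrence of GGGCCC is present in the sequence.
ApaI does not cut: 0 sites.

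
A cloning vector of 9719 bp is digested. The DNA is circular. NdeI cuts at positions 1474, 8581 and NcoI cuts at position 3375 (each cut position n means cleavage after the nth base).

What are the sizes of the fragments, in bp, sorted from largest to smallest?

Combined cut positions (sorted): 1474, 3375, 8581.
Circular molecule, 3 cuts → 3 fragments:
  3375 − 1474 = 1901 bp
  8581 − 3375 = 5206 bp
  wrap: 9719 − 8581 + 1474 = 2612 bp
Sorted largest to smallest: 5206, 2612, 1901 bp.

5206, 2612, 1901 bp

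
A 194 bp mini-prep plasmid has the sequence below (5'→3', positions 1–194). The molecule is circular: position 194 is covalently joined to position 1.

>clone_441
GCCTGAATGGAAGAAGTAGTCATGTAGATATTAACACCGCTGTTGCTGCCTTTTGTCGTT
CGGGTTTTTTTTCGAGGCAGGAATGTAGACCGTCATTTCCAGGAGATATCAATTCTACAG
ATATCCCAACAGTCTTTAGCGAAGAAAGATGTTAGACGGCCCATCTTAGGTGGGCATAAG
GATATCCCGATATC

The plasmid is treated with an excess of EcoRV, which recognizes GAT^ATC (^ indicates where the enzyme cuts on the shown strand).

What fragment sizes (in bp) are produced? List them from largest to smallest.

EcoRV sites (GATATC) start at positions 105, 120, 181, 189.
EcoRV cuts after base 3 of each site, so after positions 107, 122, 183, 191.
Circular molecule, 4 cuts → 4 fragments:
  108–122 → 15 bp
  123–183 → 61 bp
  184–191 → 8 bp
  192–194 then 1–107 → 3 + 107 = 110 bp
Sorted largest to smallest: 110, 61, 15, 8 bp.

110, 61, 15, 8 bp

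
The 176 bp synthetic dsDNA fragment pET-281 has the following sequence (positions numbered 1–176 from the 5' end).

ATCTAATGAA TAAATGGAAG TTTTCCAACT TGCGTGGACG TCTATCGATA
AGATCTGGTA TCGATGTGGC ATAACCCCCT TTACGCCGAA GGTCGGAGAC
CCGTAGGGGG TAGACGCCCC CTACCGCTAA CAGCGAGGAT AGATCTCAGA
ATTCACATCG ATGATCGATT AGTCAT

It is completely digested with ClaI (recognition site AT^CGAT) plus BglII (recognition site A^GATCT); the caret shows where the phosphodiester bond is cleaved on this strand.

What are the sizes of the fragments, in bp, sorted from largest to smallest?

80, 45, 17, 11, 10, 7, 6 bp

ClaI sites (ATCGAT) start at positions 44, 60, 157, 164.
ClaI cuts after base 2 of each site, so after positions 45, 61, 158, 165.
BglII sites (AGATCT) start at positions 51, 141.
BglII cuts after the first base of each site, so after positions 51, 141.
Combined cut positions: 45, 51, 61, 141, 158, 165.
Linear molecule, 6 cuts → 7 fragments:
  1–45 → 45 bp
  46–51 → 6 bp
  52–61 → 10 bp
  62–141 → 80 bp
  142–158 → 17 bp
  159–165 → 7 bp
  166–176 → 11 bp
Sorted largest to smallest: 80, 45, 17, 11, 10, 7, 6 bp.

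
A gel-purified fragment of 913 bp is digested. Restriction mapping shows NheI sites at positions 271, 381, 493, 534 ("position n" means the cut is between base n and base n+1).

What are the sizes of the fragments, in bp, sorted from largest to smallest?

Linear molecule, 4 cuts → 5 fragments:
  271 − 0 = 271 bp
  381 − 271 = 110 bp
  493 − 381 = 112 bp
  534 − 493 = 41 bp
  913 − 534 = 379 bp
Sorted largest to smallest: 379, 271, 112, 110, 41 bp.

379, 271, 112, 110, 41 bp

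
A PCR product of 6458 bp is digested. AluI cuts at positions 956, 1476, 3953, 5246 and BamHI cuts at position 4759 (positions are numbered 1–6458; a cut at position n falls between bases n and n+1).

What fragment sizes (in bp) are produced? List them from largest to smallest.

Combined cut positions (sorted): 956, 1476, 3953, 4759, 5246.
Linear molecule, 5 cuts → 6 fragments:
  956 − 0 = 956 bp
  1476 − 956 = 520 bp
  3953 − 1476 = 2477 bp
  4759 − 3953 = 806 bp
  5246 − 4759 = 487 bp
  6458 − 5246 = 1212 bp
Sorted largest to smallest: 2477, 1212, 956, 806, 520, 487 bp.

2477, 1212, 956, 806, 520, 487 bp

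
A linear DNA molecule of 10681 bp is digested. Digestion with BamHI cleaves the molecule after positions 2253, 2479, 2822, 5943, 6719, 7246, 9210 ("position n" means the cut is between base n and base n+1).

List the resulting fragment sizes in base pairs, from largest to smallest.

Linear molecule, 7 cuts → 8 fragments:
  2253 − 0 = 2253 bp
  2479 − 2253 = 226 bp
  2822 − 2479 = 343 bp
  5943 − 2822 = 3121 bp
  6719 − 5943 = 776 bp
  7246 − 6719 = 527 bp
  9210 − 7246 = 1964 bp
  10681 − 9210 = 1471 bp
Sorted largest to smallest: 3121, 2253, 1964, 1471, 776, 527, 343, 226 bp.

3121, 2253, 1964, 1471, 776, 527, 343, 226 bp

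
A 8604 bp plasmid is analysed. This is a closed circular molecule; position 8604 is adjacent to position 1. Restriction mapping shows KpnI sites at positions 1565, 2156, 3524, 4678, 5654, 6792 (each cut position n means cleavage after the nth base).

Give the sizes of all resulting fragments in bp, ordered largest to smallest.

3377, 1368, 1154, 1138, 976, 591 bp

Circular molecule, 6 cuts → 6 fragments:
  2156 − 1565 = 591 bp
  3524 − 2156 = 1368 bp
  4678 − 3524 = 1154 bp
  5654 − 4678 = 976 bp
  6792 − 5654 = 1138 bp
  wrap: 8604 − 6792 + 1565 = 3377 bp
Sorted largest to smallest: 3377, 1368, 1154, 1138, 976, 591 bp.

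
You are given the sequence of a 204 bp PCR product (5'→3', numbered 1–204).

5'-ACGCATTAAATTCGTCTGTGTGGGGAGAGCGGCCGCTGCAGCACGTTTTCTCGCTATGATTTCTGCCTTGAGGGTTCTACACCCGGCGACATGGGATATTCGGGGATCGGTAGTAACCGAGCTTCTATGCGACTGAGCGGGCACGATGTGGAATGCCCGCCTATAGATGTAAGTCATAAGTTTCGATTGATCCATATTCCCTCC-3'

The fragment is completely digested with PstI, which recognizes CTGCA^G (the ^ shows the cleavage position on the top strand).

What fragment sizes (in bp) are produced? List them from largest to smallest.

The PstI site (CTGCAG) starts at position 36.
PstI cuts after base 5 of each site (before the last base), so after position 40.
Linear molecule, 1 cut → 2 fragments:
  1–40 → 40 bp
  41–204 → 164 bp
Sorted largest to smallest: 164, 40 bp.

164, 40 bp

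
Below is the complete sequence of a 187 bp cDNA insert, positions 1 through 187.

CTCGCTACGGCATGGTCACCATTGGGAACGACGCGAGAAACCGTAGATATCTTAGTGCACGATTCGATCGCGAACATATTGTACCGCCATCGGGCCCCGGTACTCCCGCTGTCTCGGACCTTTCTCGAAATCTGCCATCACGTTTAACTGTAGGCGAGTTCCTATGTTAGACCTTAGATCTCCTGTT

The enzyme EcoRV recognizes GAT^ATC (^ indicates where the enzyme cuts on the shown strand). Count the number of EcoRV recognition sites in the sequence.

GATATC occurs starting at position 46.
EcoRV cuts at 1 site.

1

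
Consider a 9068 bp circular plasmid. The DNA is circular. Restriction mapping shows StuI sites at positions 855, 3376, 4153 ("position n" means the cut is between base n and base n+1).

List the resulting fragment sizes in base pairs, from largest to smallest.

Circular molecule, 3 cuts → 3 fragments:
  3376 − 855 = 2521 bp
  4153 − 3376 = 777 bp
  wrap: 9068 − 4153 + 855 = 5770 bp
Sorted largest to smallest: 5770, 2521, 777 bp.

5770, 2521, 777 bp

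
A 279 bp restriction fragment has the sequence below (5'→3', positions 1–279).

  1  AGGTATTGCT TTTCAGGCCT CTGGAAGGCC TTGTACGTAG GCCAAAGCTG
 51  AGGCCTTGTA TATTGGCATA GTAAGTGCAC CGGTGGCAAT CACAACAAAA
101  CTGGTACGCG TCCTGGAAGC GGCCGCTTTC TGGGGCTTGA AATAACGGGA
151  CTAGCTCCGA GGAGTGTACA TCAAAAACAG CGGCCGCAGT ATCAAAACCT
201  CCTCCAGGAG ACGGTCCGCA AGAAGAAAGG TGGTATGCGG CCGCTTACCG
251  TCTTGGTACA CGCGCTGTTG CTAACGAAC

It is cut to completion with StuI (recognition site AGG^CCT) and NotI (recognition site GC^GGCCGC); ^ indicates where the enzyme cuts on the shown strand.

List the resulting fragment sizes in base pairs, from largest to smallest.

67, 61, 57, 41, 25, 17, 11 bp

StuI sites (AGGCCT) start at positions 15, 26, 51.
StuI cuts after base 3 of each site, so after positions 17, 28, 53.
NotI sites (GCGGCCGC) start at positions 119, 180, 237.
NotI cuts after base 2 of each site, so after positions 120, 181, 238.
Combined cut positions: 17, 28, 53, 120, 181, 238.
Linear molecule, 6 cuts → 7 fragments:
  1–17 → 17 bp
  18–28 → 11 bp
  29–53 → 25 bp
  54–120 → 67 bp
  121–181 → 61 bp
  182–238 → 57 bp
  239–279 → 41 bp
Sorted largest to smallest: 67, 61, 57, 41, 25, 17, 11 bp.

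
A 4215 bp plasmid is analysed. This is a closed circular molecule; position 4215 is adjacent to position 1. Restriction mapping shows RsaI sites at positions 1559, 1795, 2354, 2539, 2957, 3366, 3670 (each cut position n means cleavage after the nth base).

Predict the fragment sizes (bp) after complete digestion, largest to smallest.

2104, 559, 418, 409, 304, 236, 185 bp

Circular molecule, 7 cuts → 7 fragments:
  1795 − 1559 = 236 bp
  2354 − 1795 = 559 bp
  2539 − 2354 = 185 bp
  2957 − 2539 = 418 bp
  3366 − 2957 = 409 bp
  3670 − 3366 = 304 bp
  wrap: 4215 − 3670 + 1559 = 2104 bp
Sorted largest to smallest: 2104, 559, 418, 409, 304, 236, 185 bp.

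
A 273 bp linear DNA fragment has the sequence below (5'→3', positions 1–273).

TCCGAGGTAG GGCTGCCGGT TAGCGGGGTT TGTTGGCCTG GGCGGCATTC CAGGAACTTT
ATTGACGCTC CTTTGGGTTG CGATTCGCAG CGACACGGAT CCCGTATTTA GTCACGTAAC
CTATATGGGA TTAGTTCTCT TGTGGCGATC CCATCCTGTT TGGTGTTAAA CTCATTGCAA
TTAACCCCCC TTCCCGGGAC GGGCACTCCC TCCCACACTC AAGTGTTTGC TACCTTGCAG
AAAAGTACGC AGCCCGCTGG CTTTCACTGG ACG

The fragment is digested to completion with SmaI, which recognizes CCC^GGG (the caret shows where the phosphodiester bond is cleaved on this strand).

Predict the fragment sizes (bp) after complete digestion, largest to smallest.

195, 78 bp

The SmaI site (CCCGGG) starts at position 193.
SmaI cuts after base 3 of each site, so after position 195.
Linear molecule, 1 cut → 2 fragments:
  1–195 → 195 bp
  196–273 → 78 bp
Sorted largest to smallest: 195, 78 bp.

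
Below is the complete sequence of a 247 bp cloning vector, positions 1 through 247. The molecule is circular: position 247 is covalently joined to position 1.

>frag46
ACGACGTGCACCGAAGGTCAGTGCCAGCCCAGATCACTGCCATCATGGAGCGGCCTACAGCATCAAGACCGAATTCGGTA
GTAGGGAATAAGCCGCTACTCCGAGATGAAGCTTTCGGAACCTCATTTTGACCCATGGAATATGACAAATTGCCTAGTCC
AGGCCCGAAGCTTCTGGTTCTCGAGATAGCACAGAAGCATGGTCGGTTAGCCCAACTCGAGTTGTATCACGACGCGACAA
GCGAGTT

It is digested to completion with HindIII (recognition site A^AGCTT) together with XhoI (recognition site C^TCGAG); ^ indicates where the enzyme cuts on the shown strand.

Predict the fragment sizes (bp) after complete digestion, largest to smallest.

140, 59, 36, 12 bp

HindIII sites (AAGCTT) start at positions 109, 168.
HindIII cuts after the first base of each site, so after positions 109, 168.
XhoI sites (CTCGAG) start at positions 180, 216.
XhoI cuts after the first base of each site, so after positions 180, 216.
Combined cut positions: 109, 168, 180, 216.
Circular molecule, 4 cuts → 4 fragments:
  110–168 → 59 bp
  169–180 → 12 bp
  181–216 → 36 bp
  217–247 then 1–109 → 31 + 109 = 140 bp
Sorted largest to smallest: 140, 59, 36, 12 bp.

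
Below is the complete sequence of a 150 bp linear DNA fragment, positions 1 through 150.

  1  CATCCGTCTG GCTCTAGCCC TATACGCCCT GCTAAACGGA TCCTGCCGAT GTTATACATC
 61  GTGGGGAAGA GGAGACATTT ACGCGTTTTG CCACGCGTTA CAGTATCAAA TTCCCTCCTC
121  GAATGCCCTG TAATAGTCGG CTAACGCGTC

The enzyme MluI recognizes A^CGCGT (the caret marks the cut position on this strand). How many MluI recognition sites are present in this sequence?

3

ACGCGT occurs starting at positions 81, 93, 144.
MluI cuts at 3 sites.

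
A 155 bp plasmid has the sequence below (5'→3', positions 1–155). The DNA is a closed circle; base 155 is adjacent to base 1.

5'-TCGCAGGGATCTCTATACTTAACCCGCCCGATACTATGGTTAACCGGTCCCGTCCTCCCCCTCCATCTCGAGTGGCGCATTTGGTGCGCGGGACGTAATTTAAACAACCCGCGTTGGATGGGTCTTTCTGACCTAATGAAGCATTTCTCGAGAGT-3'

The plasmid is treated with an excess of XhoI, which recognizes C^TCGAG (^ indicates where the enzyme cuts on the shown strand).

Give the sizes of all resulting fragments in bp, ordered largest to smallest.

XhoI sites (CTCGAG) start at positions 67, 147.
XhoI cuts after the first base of each site, so after positions 67, 147.
Circular molecule, 2 cuts → 2 fragments:
  68–147 → 80 bp
  148–155 then 1–67 → 8 + 67 = 75 bp
Sorted largest to smallest: 80, 75 bp.

80, 75 bp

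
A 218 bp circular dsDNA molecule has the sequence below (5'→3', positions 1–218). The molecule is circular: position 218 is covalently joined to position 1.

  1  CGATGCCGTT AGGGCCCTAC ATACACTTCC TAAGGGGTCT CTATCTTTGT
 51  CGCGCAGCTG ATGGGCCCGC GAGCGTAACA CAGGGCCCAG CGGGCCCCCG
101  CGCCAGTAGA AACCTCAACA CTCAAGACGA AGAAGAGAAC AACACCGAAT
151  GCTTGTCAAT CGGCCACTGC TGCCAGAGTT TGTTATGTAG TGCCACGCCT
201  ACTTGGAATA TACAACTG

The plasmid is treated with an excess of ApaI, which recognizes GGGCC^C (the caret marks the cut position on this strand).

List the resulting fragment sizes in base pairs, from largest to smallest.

138, 51, 20, 9 bp

ApaI sites (GGGCCC) start at positions 12, 63, 83, 92.
ApaI cuts after base 5 of each site (before the last base), so after positions 16, 67, 87, 96.
Circular molecule, 4 cuts → 4 fragments:
  17–67 → 51 bp
  68–87 → 20 bp
  88–96 → 9 bp
  97–218 then 1–16 → 122 + 16 = 138 bp
Sorted largest to smallest: 138, 51, 20, 9 bp.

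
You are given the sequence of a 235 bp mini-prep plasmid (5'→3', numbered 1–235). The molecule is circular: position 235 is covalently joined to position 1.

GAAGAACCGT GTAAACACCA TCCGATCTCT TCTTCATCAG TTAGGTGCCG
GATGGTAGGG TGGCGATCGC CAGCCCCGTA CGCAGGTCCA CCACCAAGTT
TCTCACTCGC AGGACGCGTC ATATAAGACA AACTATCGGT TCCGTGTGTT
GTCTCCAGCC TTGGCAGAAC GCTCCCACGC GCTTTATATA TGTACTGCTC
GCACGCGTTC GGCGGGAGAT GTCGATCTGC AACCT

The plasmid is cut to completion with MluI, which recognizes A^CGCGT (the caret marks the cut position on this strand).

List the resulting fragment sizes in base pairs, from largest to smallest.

146, 89 bp

MluI sites (ACGCGT) start at positions 114, 203.
MluI cuts after the first base of each site, so after positions 114, 203.
Circular molecule, 2 cuts → 2 fragments:
  115–203 → 89 bp
  204–235 then 1–114 → 32 + 114 = 146 bp
Sorted largest to smallest: 146, 89 bp.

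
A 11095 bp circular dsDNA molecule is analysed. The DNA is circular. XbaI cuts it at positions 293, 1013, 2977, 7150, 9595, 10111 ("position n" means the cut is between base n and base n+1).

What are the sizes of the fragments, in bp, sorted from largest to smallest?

4173, 2445, 1964, 1277, 720, 516 bp

Circular molecule, 6 cuts → 6 fragments:
  1013 − 293 = 720 bp
  2977 − 1013 = 1964 bp
  7150 − 2977 = 4173 bp
  9595 − 7150 = 2445 bp
  10111 − 9595 = 516 bp
  wrap: 11095 − 10111 + 293 = 1277 bp
Sorted largest to smallest: 4173, 2445, 1964, 1277, 720, 516 bp.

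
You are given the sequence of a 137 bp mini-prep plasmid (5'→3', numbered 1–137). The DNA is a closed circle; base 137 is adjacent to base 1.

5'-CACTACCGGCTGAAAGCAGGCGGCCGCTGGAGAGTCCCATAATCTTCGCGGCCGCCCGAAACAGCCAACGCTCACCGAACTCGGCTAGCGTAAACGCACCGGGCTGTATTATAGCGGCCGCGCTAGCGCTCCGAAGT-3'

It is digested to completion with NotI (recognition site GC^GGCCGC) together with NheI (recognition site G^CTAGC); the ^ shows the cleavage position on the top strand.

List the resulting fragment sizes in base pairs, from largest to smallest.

NotI sites (GCGGCCGC) start at positions 20, 48, 114.
NotI cuts after base 2 of each site, so after positions 21, 49, 115.
NheI sites (GCTAGC) start at positions 84, 122.
NheI cuts after the first base of each site, so after positions 84, 122.
Combined cut positions: 21, 49, 84, 115, 122.
Circular molecule, 5 cuts → 5 fragments:
  22–49 → 28 bp
  50–84 → 35 bp
  85–115 → 31 bp
  116–122 → 7 bp
  123–137 then 1–21 → 15 + 21 = 36 bp
Sorted largest to smallest: 36, 35, 31, 28, 7 bp.

36, 35, 31, 28, 7 bp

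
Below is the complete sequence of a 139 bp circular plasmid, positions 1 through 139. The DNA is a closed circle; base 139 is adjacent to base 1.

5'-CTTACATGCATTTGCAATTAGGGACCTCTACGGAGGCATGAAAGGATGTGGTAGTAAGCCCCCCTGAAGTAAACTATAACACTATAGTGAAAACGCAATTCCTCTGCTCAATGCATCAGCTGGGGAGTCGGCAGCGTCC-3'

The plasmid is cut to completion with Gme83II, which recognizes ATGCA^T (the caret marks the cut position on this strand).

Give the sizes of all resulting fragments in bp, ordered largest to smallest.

Gme83II sites (ATGCAT) start at positions 6, 111.
Gme83II cuts after base 5 of each site (before the last base), so after positions 10, 115.
Circular molecule, 2 cuts → 2 fragments:
  11–115 → 105 bp
  116–139 then 1–10 → 24 + 10 = 34 bp
Sorted largest to smallest: 105, 34 bp.

105, 34 bp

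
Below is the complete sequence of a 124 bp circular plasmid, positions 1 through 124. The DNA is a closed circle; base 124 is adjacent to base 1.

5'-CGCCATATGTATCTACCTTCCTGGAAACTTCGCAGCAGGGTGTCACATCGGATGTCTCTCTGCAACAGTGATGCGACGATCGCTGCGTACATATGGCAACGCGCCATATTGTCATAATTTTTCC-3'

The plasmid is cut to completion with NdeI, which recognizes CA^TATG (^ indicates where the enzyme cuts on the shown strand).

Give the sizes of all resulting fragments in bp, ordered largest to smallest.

NdeI sites (CATATG) start at positions 4, 90.
NdeI cuts after base 2 of each site, so after positions 5, 91.
Circular molecule, 2 cuts → 2 fragments:
  6–91 → 86 bp
  92–124 then 1–5 → 33 + 5 = 38 bp
Sorted largest to smallest: 86, 38 bp.

86, 38 bp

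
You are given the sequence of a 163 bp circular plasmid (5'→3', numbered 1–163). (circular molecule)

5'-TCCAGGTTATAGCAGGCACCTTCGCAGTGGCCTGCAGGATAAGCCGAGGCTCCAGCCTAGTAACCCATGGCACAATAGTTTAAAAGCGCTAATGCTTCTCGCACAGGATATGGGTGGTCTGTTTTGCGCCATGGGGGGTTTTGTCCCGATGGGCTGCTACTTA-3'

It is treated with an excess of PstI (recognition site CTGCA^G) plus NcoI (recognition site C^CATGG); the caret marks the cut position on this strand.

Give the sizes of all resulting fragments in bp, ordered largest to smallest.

70, 64, 29 bp

The PstI site (CTGCAG) starts at position 32.
PstI cuts after base 5 of each site (before the last base), so after position 36.
NcoI sites (CCATGG) start at positions 65, 129.
NcoI cuts after the first base of each site, so after positions 65, 129.
Combined cut positions: 36, 65, 129.
Circular molecule, 3 cuts → 3 fragments:
  37–65 → 29 bp
  66–129 → 64 bp
  130–163 then 1–36 → 34 + 36 = 70 bp
Sorted largest to smallest: 70, 64, 29 bp.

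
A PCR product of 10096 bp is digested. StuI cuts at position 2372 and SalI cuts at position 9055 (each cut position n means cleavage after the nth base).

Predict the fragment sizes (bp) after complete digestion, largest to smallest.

6683, 2372, 1041 bp

Combined cut positions (sorted): 2372, 9055.
Linear molecule, 2 cuts → 3 fragments:
  2372 − 0 = 2372 bp
  9055 − 2372 = 6683 bp
  10096 − 9055 = 1041 bp
Sorted largest to smallest: 6683, 2372, 1041 bp.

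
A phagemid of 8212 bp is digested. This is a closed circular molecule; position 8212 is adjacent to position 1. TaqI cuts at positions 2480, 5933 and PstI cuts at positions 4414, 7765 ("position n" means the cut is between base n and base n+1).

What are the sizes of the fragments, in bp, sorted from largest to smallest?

2927, 1934, 1832, 1519 bp

Combined cut positions (sorted): 2480, 4414, 5933, 7765.
Circular molecule, 4 cuts → 4 fragments:
  4414 − 2480 = 1934 bp
  5933 − 4414 = 1519 bp
  7765 − 5933 = 1832 bp
  wrap: 8212 − 7765 + 2480 = 2927 bp
Sorted largest to smallest: 2927, 1934, 1832, 1519 bp.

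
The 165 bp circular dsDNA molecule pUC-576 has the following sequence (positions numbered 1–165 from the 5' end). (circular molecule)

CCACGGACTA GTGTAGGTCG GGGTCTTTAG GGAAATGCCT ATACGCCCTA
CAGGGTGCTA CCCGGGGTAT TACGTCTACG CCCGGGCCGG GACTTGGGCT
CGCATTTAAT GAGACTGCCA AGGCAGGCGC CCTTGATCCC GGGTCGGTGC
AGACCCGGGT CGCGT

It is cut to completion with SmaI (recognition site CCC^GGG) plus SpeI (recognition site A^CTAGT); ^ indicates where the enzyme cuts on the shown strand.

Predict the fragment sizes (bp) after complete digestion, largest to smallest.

57, 56, 20, 16, 16 bp

SmaI sites (CCCGGG) start at positions 61, 81, 138, 154.
SmaI cuts after base 3 of each site, so after positions 63, 83, 140, 156.
The SpeI site (ACTAGT) starts at position 7.
SpeI cuts after the first base of each site, so after position 7.
Combined cut positions: 7, 63, 83, 140, 156.
Circular molecule, 5 cuts → 5 fragments:
  8–63 → 56 bp
  64–83 → 20 bp
  84–140 → 57 bp
  141–156 → 16 bp
  157–165 then 1–7 → 9 + 7 = 16 bp
Sorted largest to smallest: 57, 56, 20, 16, 16 bp.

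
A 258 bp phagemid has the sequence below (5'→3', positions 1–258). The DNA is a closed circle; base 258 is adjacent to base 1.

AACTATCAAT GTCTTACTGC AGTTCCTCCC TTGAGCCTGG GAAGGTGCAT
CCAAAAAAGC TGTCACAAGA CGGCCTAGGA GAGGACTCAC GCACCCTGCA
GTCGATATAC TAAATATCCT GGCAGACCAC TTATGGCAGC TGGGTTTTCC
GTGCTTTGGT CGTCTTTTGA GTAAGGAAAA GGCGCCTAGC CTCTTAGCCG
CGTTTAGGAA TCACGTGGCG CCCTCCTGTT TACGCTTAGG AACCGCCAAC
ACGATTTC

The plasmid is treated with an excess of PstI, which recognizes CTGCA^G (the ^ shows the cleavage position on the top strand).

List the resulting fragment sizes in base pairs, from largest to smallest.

179, 79 bp

PstI sites (CTGCAG) start at positions 17, 96.
PstI cuts after base 5 of each site (before the last base), so after positions 21, 100.
Circular molecule, 2 cuts → 2 fragments:
  22–100 → 79 bp
  101–258 then 1–21 → 158 + 21 = 179 bp
Sorted largest to smallest: 179, 79 bp.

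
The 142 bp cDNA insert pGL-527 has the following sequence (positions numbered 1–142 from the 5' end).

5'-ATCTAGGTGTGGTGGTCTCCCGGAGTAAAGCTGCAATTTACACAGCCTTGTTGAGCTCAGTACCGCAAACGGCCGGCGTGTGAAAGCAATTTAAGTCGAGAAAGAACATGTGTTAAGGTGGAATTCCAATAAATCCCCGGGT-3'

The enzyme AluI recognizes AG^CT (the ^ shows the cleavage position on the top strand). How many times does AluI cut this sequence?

AGCT occurs starting at positions 29, 54.
AluI cuts at 2 sites.

2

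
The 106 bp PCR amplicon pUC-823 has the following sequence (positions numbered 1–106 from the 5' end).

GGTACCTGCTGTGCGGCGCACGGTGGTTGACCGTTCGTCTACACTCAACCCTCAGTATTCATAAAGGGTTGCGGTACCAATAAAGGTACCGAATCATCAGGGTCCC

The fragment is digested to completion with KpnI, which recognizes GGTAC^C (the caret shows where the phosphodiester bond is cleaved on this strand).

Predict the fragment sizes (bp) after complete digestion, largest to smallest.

KpnI sites (GGTACC) start at positions 1, 73, 85.
KpnI cuts after base 5 of each site (before the last base), so after positions 5, 77, 89.
Linear molecule, 3 cuts → 4 fragments:
  1–5 → 5 bp
  6–77 → 72 bp
  78–89 → 12 bp
  90–106 → 17 bp
Sorted largest to smallest: 72, 17, 12, 5 bp.

72, 17, 12, 5 bp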